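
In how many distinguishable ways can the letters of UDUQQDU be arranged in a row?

Letter multiplicities in UDUQQDU: D×2, Q×2, U×3.
Dividing 7! = 5040 by 3!·2!·2! = 24 for the repeated letters gives 210.

210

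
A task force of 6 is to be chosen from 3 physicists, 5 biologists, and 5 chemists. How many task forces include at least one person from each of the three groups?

1450

Unrestricted: C(13,6) = 1716 ways to pick any 6 of the 13.
Selections missing a whole group: no physicists → C(10,6) = 210; no biologists → C(8,6) = 28; no chemists → C(8,6) = 28.
Add back selections omitting two groups (i.e. drawn from a single group): C(3,6) + C(5,6) + C(5,6) = 0.
By inclusion–exclusion: 1716 − 266 + 0 = 1450.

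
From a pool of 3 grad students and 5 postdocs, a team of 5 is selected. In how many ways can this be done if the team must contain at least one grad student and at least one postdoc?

Total 5-person selections from all 8: C(8,5) = 56.
Subtract selections that omit an entire group: no grad students → C(5,5) = 1; no postdocs → C(3,5) = 0.
Both groups omitted at once is impossible, so 56 − 1 = 55.

55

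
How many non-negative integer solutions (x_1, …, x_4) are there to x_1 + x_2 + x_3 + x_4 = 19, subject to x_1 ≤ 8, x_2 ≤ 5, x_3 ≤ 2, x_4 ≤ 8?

31

By stars and bars, unrestricted non-negative solutions to x_1+…+x_4 = 19 number C(19+3,3) = 1540.
Subtract solutions that violate a single cap (substitute x_i' = x_i − (cap_i+1)): x_1 ≥ 9 gives C(13,3) = 286; x_2 ≥ 6 gives C(16,3) = 560; x_3 ≥ 3 gives C(19,3) = 969; x_4 ≥ 9 gives C(13,3) = 286. Together 2101.
Add back pairs where two caps are both exceeded: 35 + 120 + 4 + 286 + 35 + 120 = 600.
Subtract triples: 4 + 0 + 0 + 4 = 8.
By inclusion–exclusion the count is 1540 − 2101 + 600 − 8 = 31.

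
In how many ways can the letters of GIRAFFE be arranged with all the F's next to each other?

720

Treat the 2 copies of F as a single block. The multiset to arrange is then {FF, A, E, G, I, R}, 6 items in all.
All 6 items are distinct, so there are (6)! = 720 arrangements.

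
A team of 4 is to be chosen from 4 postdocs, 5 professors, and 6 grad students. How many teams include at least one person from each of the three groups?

720

Unrestricted: C(15,4) = 1365 ways to pick any 4 of the 15.
Subtract selections that omit an entire group: no postdocs → C(11,4) = 330; no professors → C(10,4) = 210; no grad students → C(9,4) = 126.
Add back selections omitting two groups (i.e. drawn from a single group): C(4,4) + C(5,4) + C(6,4) = 21.
By inclusion–exclusion: 1365 − 666 + 21 = 720.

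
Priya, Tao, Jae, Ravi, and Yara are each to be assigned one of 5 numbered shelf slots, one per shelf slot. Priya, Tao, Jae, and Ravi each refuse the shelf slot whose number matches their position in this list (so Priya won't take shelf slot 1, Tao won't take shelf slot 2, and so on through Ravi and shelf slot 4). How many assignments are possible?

53

Let Aᵢ (for 1 ≤ i ≤ 4) be the placements that put person i in their forbidden shelf slot. Any j of these fix j positions, leaving (5−j)! ways to fill the rest, and there are C(4,j) ways to pick which j.
By inclusion–exclusion, the number of valid placements is Σ_{j=0}^{4} (−1)^j C(4,j)·(5−j)!.
Computing: 120 − 96 + 36 − 8 + 1 = 53.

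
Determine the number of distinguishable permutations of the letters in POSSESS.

Letter multiplicities in POSSESS: E×1, O×1, P×1, S×4.
Dividing 7! = 5040 by 4! = 24 for the repeated letters gives 210.

210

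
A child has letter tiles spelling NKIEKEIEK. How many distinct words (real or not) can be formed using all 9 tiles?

The 9 letters of NKIEKEIEK have repeats: E appearing 3 times, I appearing twice, and K appearing 3 times.
The number of distinct arrangements is 9!/(3!·3!·2!) = 362880/72 = 5040.

5040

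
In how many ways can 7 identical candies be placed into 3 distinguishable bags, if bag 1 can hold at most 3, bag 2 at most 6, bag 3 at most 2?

By stars and bars, unrestricted non-negative solutions to x_1+…+x_3 = 7 number C(7+2,2) = 36.
Subtract solutions that violate a single cap (substitute x_i' = x_i − (cap_i+1)): x_1 ≥ 4 gives C(5,2) = 10; x_2 ≥ 7 gives C(2,2) = 1; x_3 ≥ 3 gives C(6,2) = 15. Together 26.
Add back pairs where two caps are both exceeded: 0 + 1 + 0 = 1.
By inclusion–exclusion the count is 36 − 26 + 1 = 11.

11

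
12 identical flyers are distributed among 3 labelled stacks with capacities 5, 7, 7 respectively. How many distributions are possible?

Ignoring the caps, the number of non-negative solutions to x_1+…+x_3 = 12 is C(14,2) = 91.
Subtract solutions that violate a single cap (substitute x_i' = x_i − (cap_i+1)): x_1 ≥ 6 gives C(8,2) = 28; x_2 ≥ 8 gives C(6,2) = 15; x_3 ≥ 8 gives C(6,2) = 15. Together 58.
No two caps can be exceeded simultaneously, so the pair terms are all 0.
By inclusion–exclusion the count is 91 − 58 + 0 = 33.

33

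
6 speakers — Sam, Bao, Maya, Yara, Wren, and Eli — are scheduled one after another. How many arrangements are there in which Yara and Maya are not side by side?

480

There are 6! = 720 arrangements in all. If Yara and Maya are adjacent, merging them into one block gives 2·(5)! = 240 arrangements.
Complementary counting: 720 − 240 = 480.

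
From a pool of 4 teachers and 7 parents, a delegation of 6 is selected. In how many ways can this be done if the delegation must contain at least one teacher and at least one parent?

455

With no constraint there are C(11,6) = 462 possible selections.
Selections missing a whole group: no teachers → C(7,6) = 7; no parents → C(4,6) = 0.
Both groups omitted at once is impossible, so 462 − 7 = 455.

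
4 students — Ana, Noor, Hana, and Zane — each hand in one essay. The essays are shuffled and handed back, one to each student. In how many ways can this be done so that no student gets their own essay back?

9

Count assignments avoiding every fixed point. For any j of the 4 students fixed to their own essay, the other 4−j can be arranged in (4−j)! ways.
By inclusion–exclusion this is Σ_{j=0}^{4} (−1)^j C(4,j)·(4−j)!.
Computing: 24 − 24 + 12 − 4 + 1 = 9.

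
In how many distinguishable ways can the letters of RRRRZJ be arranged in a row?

RRRRZJ has 6 letters with R appearing 4 times.
So there are 6! / (4!) = 30 distinguishable arrangements.

30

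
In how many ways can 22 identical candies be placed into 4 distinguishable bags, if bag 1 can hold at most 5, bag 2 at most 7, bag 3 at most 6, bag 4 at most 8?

Ignoring the caps, the number of non-negative solutions to x_1+…+x_4 = 22 is C(25,3) = 2300.
Subtract solutions that violate a single cap (substitute x_i' = x_i − (cap_i+1)): x_1 ≥ 6 gives C(19,3) = 969; x_2 ≥ 8 gives C(17,3) = 680; x_3 ≥ 7 gives C(18,3) = 816; x_4 ≥ 9 gives C(16,3) = 560. Together 3025.
Add back pairs where two caps are both exceeded: 165 + 220 + 120 + 120 + 56 + 84 = 765.
Subtract triples: 4 + 0 + 1 + 0 = 5.
By inclusion–exclusion the count is 2300 − 3025 + 765 − 5 = 35.

35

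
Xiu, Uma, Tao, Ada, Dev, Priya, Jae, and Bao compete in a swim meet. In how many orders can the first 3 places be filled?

336

There are 8 choices for 1st place, 7 for 2nd, and 6 for 3rd.
That gives 8 × 7 × 6 = 336.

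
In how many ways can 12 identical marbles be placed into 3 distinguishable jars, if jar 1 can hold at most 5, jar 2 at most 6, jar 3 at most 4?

10

By stars and bars, unrestricted non-negative solutions to x_1+…+x_3 = 12 number C(12+2,2) = 91.
Subtract solutions that violate a single cap (substitute x_i' = x_i − (cap_i+1)): x_1 ≥ 6 gives C(8,2) = 28; x_2 ≥ 7 gives C(7,2) = 21; x_3 ≥ 5 gives C(9,2) = 36. Together 85.
Add back pairs where two caps are both exceeded: 0 + 3 + 1 = 4.
By inclusion–exclusion the count is 91 − 85 + 4 = 10.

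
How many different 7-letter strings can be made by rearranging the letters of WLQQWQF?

420

WLQQWQF has 7 letters with Q appearing 3 times and W appearing twice.
The number of distinct arrangements is 7!/(3!·2!) = 5040/12 = 420.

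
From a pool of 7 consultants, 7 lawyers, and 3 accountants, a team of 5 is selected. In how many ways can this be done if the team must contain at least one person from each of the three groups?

With no constraint there are C(17,5) = 6188 possible selections.
Selections missing a whole group: no consultants → C(10,5) = 252; no lawyers → C(10,5) = 252; no accountants → C(14,5) = 2002.
Add back selections omitting two groups (i.e. drawn from a single group): C(7,5) + C(7,5) + C(3,5) = 42.
By inclusion–exclusion: 6188 − 2506 + 42 = 3724.

3724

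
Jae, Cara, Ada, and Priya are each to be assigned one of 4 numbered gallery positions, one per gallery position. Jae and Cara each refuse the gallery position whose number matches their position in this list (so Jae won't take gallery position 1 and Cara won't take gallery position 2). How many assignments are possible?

Let Aᵢ (for i ∈ {1, 2}) be the placements that put person i in their forbidden gallery position. Any j of these fix j positions, leaving (4−j)! ways to fill the rest, and there are C(2,j) ways to pick which j.
By inclusion–exclusion, the number of valid placements is Σ_{j=0}^{2} (−1)^j C(2,j)·(4−j)!.
Computing: 24 − 12 + 2 = 14.

14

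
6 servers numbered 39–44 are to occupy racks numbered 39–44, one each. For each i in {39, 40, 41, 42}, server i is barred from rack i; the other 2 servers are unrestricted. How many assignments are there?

362

Let Aᵢ (for 39 ≤ i ≤ 42) be the placements that put server i in its forbidden rack. Any j of these fix j positions, leaving (6−j)! ways to fill the rest, and there are C(4,j) ways to pick which j.
By inclusion–exclusion, the number of valid placements is Σ_{j=0}^{4} (−1)^j C(4,j)·(6−j)!.
Computing: 720 − 480 + 144 − 24 + 2 = 362.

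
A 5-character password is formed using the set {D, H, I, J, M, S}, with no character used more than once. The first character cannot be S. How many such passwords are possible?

The first character has 6−1 = 5 choices (anything except S).
The remaining 4 characters are filled from the other 5 symbols without repetition: 5 × 4 × 3 × 2 = 120.
Total: 5 × 120 = 600.

600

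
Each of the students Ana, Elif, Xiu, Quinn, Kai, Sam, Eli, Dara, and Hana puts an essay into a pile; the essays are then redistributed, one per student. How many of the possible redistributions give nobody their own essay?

Count assignments avoiding every fixed point. For any j of the 9 students fixed to their own essay, the other 9−j can be arranged in (9−j)! ways.
By inclusion–exclusion this is Σ_{j=0}^{9} (−1)^j C(9,j)·(9−j)!.
Computing: 362880 − 362880 + 181440 − 60480 + 15120 − 3024 + 504 − 72 + 9 − 1 = 133496.

133496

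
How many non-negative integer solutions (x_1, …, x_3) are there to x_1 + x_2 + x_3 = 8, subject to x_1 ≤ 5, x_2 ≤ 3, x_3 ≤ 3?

10

Ignoring the caps, the number of non-negative solutions to x_1+…+x_3 = 8 is C(10,2) = 45.
Subtract solutions that violate a single cap (substitute x_i' = x_i − (cap_i+1)): x_1 ≥ 6 gives C(4,2) = 6; x_2 ≥ 4 gives C(6,2) = 15; x_3 ≥ 4 gives C(6,2) = 15. Together 36.
Add back pairs where two caps are both exceeded: 0 + 0 + 1 = 1.
By inclusion–exclusion the count is 45 − 36 + 1 = 10.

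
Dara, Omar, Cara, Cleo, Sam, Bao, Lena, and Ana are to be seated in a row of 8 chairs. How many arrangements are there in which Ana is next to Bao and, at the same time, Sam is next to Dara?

Treat {Ana,Bao} as one block (2 orders) and {Sam,Dara} as another (2 orders).
That leaves 6 units to arrange: 2 × 2 × 6! = 4 × 720 = 2880.

2880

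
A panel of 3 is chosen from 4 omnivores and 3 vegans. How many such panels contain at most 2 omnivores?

Split by how many omnivores are chosen (0 through 2).
Sum: C(4,0)·C(3,3) + C(4,1)·C(3,2) + C(4,2)·C(3,1) = 1 + 12 + 18 = 31.

31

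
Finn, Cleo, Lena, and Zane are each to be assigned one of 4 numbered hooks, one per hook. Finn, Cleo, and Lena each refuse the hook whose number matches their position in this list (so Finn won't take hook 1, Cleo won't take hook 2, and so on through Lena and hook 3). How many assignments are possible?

11

Let Aᵢ (for i ∈ {1, 2, 3}) be the placements that put person i in their forbidden hook. Any j of these fix j positions, leaving (4−j)! ways to fill the rest, and there are C(3,j) ways to pick which j.
By inclusion–exclusion, the number of valid placements is Σ_{j=0}^{3} (−1)^j C(3,j)·(4−j)!.
Computing: 24 − 18 + 6 − 1 = 11.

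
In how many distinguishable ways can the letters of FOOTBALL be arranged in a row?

The 8 letters of FOOTBALL have repeats: L appearing twice and O appearing twice.
Dividing 8! = 40320 by 2!·2! = 4 for the repeated letters gives 10080.

10080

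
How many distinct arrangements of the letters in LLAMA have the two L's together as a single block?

12

Treat the 2 copies of L as a single block. The multiset to arrange is then {LL, A, A, M}, 4 items in all.
That gives (4)!/(2!) = 12 arrangements.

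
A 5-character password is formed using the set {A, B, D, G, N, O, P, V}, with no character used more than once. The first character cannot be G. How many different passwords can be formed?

The first character has 8−1 = 7 choices (anything except G).
The remaining 4 characters are filled from the other 7 symbols without repetition: 7 × 6 × 5 × 4 = 840.
Total: 7 × 840 = 5880.

5880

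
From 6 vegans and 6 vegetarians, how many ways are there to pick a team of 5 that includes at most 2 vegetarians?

396

Split by how many vegetarians are chosen (0 through 2).
Sum: C(6,0)·C(6,5) + C(6,1)·C(6,4) + C(6,2)·C(6,3) = 6 + 90 + 300 = 396.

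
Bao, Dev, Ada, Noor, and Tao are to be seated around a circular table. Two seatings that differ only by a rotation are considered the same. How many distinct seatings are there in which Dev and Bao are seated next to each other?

12

Glue Dev and Bao into a block (2 internal orders). Seating 4 units around a circle gives (3)! arrangements.
So 2 × (3)! = 2 × 6 = 12.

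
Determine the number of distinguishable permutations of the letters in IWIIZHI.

The 7 letters of IWIIZHI have repeats: I appearing 4 times.
So there are 7! / (4!) = 210 distinguishable arrangements.

210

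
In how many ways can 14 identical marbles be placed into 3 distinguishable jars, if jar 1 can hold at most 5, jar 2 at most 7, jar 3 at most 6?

15

Without the upper bounds there are C(16,2) = 120 ways to split 14 among 3 jars.
Subtract solutions that violate a single cap (substitute x_i' = x_i − (cap_i+1)): x_1 ≥ 6 gives C(10,2) = 45; x_2 ≥ 8 gives C(8,2) = 28; x_3 ≥ 7 gives C(9,2) = 36. Together 109.
Add back pairs where two caps are both exceeded: 1 + 3 + 0 = 4.
By inclusion–exclusion the count is 120 − 109 + 4 = 15.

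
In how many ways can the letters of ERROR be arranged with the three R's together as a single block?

6

Treat the 3 copies of R as a single block. The multiset to arrange is then {RRR, E, O}, 3 items in all.
All 3 items are distinct, so there are (3)! = 6 arrangements.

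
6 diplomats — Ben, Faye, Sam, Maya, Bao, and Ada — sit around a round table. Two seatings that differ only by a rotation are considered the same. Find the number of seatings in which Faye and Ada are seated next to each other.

48

Treat {Faye, Ada} as one unit (2 internal orders) and seat the resulting 5 units around the table: (4)! circular arrangements.
So 2 × (4)! = 2 × 24 = 48.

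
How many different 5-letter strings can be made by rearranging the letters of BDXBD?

BDXBD has 5 letters with B appearing twice and D appearing twice.
The number of distinct arrangements is 5!/(2!·2!) = 120/4 = 30.

30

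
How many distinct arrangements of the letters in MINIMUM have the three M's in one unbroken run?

Treat the 3 copies of M as a single block. The multiset to arrange is then {MMM, I, I, N, U}, 5 items in all.
That gives (5)!/(2!) = 60 arrangements.

60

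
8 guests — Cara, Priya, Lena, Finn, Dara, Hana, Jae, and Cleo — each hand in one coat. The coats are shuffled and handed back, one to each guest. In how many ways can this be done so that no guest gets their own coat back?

14833

Let Aᵢ be the assignments in which guest i gets their own coat. We want the size of the complement of A₁∪…∪A_8.
By inclusion–exclusion this is Σ_{j=0}^{8} (−1)^j C(8,j)·(8−j)!.
Computing: 40320 − 40320 + 20160 − 6720 + 1680 − 336 + 56 − 8 + 1 = 14833.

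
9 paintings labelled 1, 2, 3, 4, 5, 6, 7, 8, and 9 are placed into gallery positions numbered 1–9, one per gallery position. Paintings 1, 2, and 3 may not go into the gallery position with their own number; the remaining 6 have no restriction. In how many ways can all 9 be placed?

256320

Let Aᵢ (for i ∈ {1, 2, 3}) be the placements that put painting i in its forbidden gallery position. Any j of these fix j positions, leaving (9−j)! ways to fill the rest, and there are C(3,j) ways to pick which j.
By inclusion–exclusion, the number of valid placements is Σ_{j=0}^{3} (−1)^j C(3,j)·(9−j)!.
Computing: 362880 − 120960 + 15120 − 720 = 256320.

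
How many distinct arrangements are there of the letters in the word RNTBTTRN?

1680

RNTBTTRN has 8 letters with N appearing twice, R appearing twice, and T appearing 3 times.
The number of distinct arrangements is 8!/(3!·2!·2!) = 40320/24 = 1680.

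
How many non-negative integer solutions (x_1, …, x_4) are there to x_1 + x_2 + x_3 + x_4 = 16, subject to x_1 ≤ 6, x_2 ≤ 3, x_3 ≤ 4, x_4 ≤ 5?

Without the upper bounds there are C(19,3) = 969 ways to split 16 among 4 variables.
Subtract solutions that violate a single cap (substitute x_i' = x_i − (cap_i+1)): x_1 ≥ 7 gives C(12,3) = 220; x_2 ≥ 4 gives C(15,3) = 455; x_3 ≥ 5 gives C(14,3) = 364; x_4 ≥ 6 gives C(13,3) = 286. Together 1325.
Add back pairs where two caps are both exceeded: 56 + 35 + 20 + 120 + 84 + 56 = 371.
Subtract triples: 1 + 0 + 0 + 4 = 5.
By inclusion–exclusion the count is 969 − 1325 + 371 − 5 = 10.

10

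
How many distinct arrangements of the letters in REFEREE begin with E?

60

With the first slot taken by E, it remains to arrange the other 6 letters (RFEREE).
Those 6 letters have E appearing 3 times and R appearing twice, giving (6)!/(3!·2!) = 60.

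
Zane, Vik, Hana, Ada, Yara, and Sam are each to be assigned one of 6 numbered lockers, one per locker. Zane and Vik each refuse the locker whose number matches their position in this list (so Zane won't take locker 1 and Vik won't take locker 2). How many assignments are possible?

Let Aᵢ (for i ∈ {1, 2}) be the placements that put person i in their forbidden locker. Any j of these fix j positions, leaving (6−j)! ways to fill the rest, and there are C(2,j) ways to pick which j.
By inclusion–exclusion, the number of valid placements is Σ_{j=0}^{2} (−1)^j C(2,j)·(6−j)!.
Computing: 720 − 240 + 24 = 504.

504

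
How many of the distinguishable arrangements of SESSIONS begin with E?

Fix E in the first position and arrange the remaining 7 letters.
Those 7 letters have S appearing 4 times, giving (7)!/(4!) = 210.

210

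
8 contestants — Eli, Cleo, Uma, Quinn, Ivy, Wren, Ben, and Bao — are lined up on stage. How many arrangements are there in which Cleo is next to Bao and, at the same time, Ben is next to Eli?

Treat {Cleo,Bao} as one block (2 orders) and {Ben,Eli} as another (2 orders).
That leaves 6 units to arrange: 2 × 2 × 6! = 4 × 720 = 2880.

2880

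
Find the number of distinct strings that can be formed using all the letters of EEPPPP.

The 6 letters of EEPPPP have repeats: E appearing twice and P appearing 4 times.
So there are 6! / (4!·2!) = 15 distinguishable arrangements.

15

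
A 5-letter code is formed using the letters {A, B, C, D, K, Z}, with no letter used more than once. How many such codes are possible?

This is a permutation of 5 out of 6: P(6,5) = 6!/1!.
That product is 6 × 5 × 4 × 3 × 2 = 720.

720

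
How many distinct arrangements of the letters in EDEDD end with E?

4

Fix E in the last position and arrange the remaining 4 letters.
Those 4 letters have D appearing 3 times, giving (4)!/(3!) = 4.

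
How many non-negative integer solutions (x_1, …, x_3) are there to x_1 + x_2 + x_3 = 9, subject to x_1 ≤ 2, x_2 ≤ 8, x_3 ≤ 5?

Ignoring the caps, the number of non-negative solutions to x_1+…+x_3 = 9 is C(11,2) = 55.
Subtract solutions that violate a single cap (substitute x_i' = x_i − (cap_i+1)): x_1 ≥ 3 gives C(8,2) = 28; x_2 ≥ 9 gives C(2,2) = 1; x_3 ≥ 6 gives C(5,2) = 10. Together 39.
Add back pairs where two caps are both exceeded: 0 + 1 + 0 = 1.
By inclusion–exclusion the count is 55 − 39 + 1 = 17.

17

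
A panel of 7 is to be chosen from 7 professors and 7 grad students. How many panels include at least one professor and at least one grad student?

Total 7-person selections from all 14: C(14,7) = 3432.
Subtract selections that omit an entire group: no professors → C(7,7) = 1; no grad students → C(7,7) = 1.
Both groups omitted at once is impossible, so 3432 − 2 = 3430.

3430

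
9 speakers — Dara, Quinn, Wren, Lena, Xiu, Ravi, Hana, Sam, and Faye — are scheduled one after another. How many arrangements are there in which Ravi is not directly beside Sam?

There are 9! = 362880 arrangements in all. If Ravi and Sam are adjacent, merging them into one block gives 2·(8)! = 80640 arrangements.
So 362880 − 80640 = 282240 arrangements keep them apart.

282240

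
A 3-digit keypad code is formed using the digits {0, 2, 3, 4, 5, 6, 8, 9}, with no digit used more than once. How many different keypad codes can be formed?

336

Choose and order 3 of the 8 symbols: the first digit has 8 options, the next 7, then 6.
8 × 7 × 6 = 336.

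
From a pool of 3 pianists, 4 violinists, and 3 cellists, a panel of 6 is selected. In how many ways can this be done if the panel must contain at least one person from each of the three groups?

195

Unrestricted: C(10,6) = 210 ways to pick any 6 of the 10.
Selections missing a whole group: no pianists → C(7,6) = 7; no violinists → C(6,6) = 1; no cellists → C(7,6) = 7.
Add back selections omitting two groups (i.e. drawn from a single group): C(3,6) + C(4,6) + C(3,6) = 0.
By inclusion–exclusion: 210 − 15 + 0 = 195.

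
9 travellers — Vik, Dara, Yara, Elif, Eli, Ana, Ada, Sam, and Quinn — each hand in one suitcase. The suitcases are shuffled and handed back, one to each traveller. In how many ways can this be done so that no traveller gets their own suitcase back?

133496

This is the derangement count D_9: permutations of 9 items with no fixed point.
By inclusion–exclusion this is Σ_{j=0}^{9} (−1)^j C(9,j)·(9−j)!.
Computing: 362880 − 362880 + 181440 − 60480 + 15120 − 3024 + 504 − 72 + 9 − 1 = 133496.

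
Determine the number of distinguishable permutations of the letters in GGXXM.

GGXXM has 5 letters with G appearing twice and X appearing twice.
The number of distinct arrangements is 5!/(2!·2!) = 120/4 = 30.

30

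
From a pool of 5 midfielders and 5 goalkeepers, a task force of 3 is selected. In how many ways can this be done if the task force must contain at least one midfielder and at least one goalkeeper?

100

Unrestricted: C(10,3) = 120 ways to pick any 3 of the 10.
Selections missing a whole group: no midfielders → C(5,3) = 10; no goalkeepers → C(5,3) = 10.
Both groups omitted at once is impossible, so 120 − 20 = 100.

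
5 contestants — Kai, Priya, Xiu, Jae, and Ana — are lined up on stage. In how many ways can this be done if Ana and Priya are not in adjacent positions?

72

There are 5! = 120 arrangements in all. If Ana and Priya are adjacent, merging them into one block gives 2·(4)! = 48 arrangements.
Complementary counting: 120 − 48 = 72.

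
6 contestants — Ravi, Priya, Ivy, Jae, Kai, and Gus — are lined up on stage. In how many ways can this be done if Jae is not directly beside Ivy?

480

Of the 6! = 720 arrangements, those with Jae and Ivy adjacent number 2 × 5! = 240 (treat the pair as a block with 2 internal orders).
So 720 − 240 = 480 arrangements keep them apart.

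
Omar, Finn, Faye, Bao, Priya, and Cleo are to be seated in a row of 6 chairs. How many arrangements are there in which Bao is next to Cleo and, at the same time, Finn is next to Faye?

96

Treat {Bao,Cleo} as one block (2 orders) and {Finn,Faye} as another (2 orders).
That leaves 4 units to arrange: 2 × 2 × 4! = 4 × 24 = 96.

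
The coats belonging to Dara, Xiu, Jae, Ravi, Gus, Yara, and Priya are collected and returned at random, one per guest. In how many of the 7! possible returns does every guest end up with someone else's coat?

Let Aᵢ be the assignments in which guest i gets their own coat. We want the size of the complement of A₁∪…∪A_7.
By inclusion–exclusion this is Σ_{j=0}^{7} (−1)^j C(7,j)·(7−j)!.
Computing: 5040 − 5040 + 2520 − 840 + 210 − 42 + 7 − 1 = 1854.

1854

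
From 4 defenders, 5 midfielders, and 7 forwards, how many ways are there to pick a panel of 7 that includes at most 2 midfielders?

Split by how many midfielders are chosen (0 through 2).
Sum: C(5,0)·C(11,7) + C(5,1)·C(11,6) + C(5,2)·C(11,5) = 330 + 2310 + 4620 = 7260.

7260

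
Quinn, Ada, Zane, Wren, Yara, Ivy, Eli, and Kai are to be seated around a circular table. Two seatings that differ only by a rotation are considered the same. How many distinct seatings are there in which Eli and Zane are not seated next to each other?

3600

All circular seatings of 8 people number (7)! = 5040.
Those with Eli next to Zane: fuse the pair into one unit and seat 7 units around a circle — 2·(6)! = 1440.
Subtracting, 5040 − 1440 = 3600.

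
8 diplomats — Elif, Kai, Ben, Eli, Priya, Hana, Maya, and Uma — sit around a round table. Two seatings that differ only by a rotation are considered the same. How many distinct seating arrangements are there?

Fix one person's seat to break rotational symmetry; the remaining 7 people can be arranged in (7)! = 5040 ways.

5040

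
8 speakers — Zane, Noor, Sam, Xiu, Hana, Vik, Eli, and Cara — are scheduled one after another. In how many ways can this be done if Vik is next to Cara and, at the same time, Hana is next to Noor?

2880

Treat {Vik,Cara} as one block (2 orders) and {Hana,Noor} as another (2 orders).
That leaves 6 units to arrange: 2 × 2 × 6! = 4 × 720 = 2880.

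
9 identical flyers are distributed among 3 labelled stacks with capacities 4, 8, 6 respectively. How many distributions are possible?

33

By stars and bars, unrestricted non-negative solutions to x_1+…+x_3 = 9 number C(9+2,2) = 55.
Subtract solutions that violate a single cap (substitute x_i' = x_i − (cap_i+1)): x_1 ≥ 5 gives C(6,2) = 15; x_2 ≥ 9 gives C(2,2) = 1; x_3 ≥ 7 gives C(4,2) = 6. Together 22.
No two caps can be exceeded simultaneously, so the pair terms are all 0.
By inclusion–exclusion the count is 55 − 22 + 0 = 33.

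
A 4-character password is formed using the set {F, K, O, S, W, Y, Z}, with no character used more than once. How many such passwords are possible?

With no repetition, fill the 4 characters in order: 7 choices, then 6, down to 4.
That product is 7 × 6 × 5 × 4 = 840.

840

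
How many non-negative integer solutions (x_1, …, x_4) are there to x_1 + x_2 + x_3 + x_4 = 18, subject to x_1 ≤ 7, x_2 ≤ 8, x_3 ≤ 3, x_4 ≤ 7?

Ignoring the caps, the number of non-negative solutions to x_1+…+x_4 = 18 is C(21,3) = 1330.
Subtract solutions that violate a single cap (substitute x_i' = x_i − (cap_i+1)): x_1 ≥ 8 gives C(13,3) = 286; x_2 ≥ 9 gives C(12,3) = 220; x_3 ≥ 4 gives C(17,3) = 680; x_4 ≥ 8 gives C(13,3) = 286. Together 1472.
Add back pairs where two caps are both exceeded: 4 + 84 + 10 + 56 + 4 + 84 = 242.
By inclusion–exclusion the count is 1330 − 1472 + 242 = 100.

100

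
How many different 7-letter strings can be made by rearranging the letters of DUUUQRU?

DUUUQRU has 7 letters with U appearing 4 times.
The number of distinct arrangements is 7!/(4!) = 5040/24 = 210.

210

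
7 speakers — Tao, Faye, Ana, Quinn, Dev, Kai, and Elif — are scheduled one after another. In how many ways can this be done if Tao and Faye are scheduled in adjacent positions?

Place the 5 others and the Tao-Faye pair as 6 objects in a line; the pair has 2 internal arrangements.
So the count is 2·(6)! = 1440.

1440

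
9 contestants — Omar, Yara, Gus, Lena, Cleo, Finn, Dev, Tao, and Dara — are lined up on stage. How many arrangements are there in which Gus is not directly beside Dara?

There are 9! = 362880 arrangements in all. If Gus and Dara are adjacent, merging them into one block gives 2·(8)! = 80640 arrangements.
Complementary counting: 362880 − 80640 = 282240.

282240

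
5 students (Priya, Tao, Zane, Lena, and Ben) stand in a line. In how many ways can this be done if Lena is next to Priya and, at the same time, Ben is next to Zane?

24

Treat {Lena,Priya} as one block (2 orders) and {Ben,Zane} as another (2 orders).
That leaves 3 units to arrange: 2 × 2 × 3! = 4 × 6 = 24.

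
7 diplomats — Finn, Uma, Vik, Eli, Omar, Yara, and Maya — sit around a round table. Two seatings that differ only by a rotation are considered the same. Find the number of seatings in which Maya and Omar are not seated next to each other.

All circular seatings of 7 people number (6)! = 720.
Those with Maya next to Omar: fuse the pair into one unit and seat 6 units around a circle — 2·(5)! = 240.
Subtracting, 720 − 240 = 480.

480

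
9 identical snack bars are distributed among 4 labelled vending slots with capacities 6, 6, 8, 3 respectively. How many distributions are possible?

Ignoring the caps, the number of non-negative solutions to x_1+…+x_4 = 9 is C(12,3) = 220.
Subtract solutions that violate a single cap (substitute x_i' = x_i − (cap_i+1)): x_1 ≥ 7 gives C(5,3) = 10; x_2 ≥ 7 gives C(5,3) = 10; x_3 ≥ 9 gives C(3,3) = 1; x_4 ≥ 4 gives C(8,3) = 56. Together 77.
No two caps can be exceeded simultaneously, so the pair terms are all 0.
By inclusion–exclusion the count is 220 − 77 + 0 = 143.

143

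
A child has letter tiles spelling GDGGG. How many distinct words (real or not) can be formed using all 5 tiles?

Letter multiplicities in GDGGG: D×1, G×4.
So there are 5! / (4!) = 5 distinguishable arrangements.

5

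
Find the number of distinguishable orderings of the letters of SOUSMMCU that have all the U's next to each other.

1260

Treat the 2 copies of U as a single block. The multiset to arrange is then {UU, C, M, M, O, S, S}, 7 items in all.
That gives (7)!/(2!·2!) = 1260 arrangements.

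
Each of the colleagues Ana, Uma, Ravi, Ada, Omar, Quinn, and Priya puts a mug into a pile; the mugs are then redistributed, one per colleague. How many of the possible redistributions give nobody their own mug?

1854

This is the derangement count D_7: permutations of 7 items with no fixed point.
By inclusion–exclusion this is Σ_{j=0}^{7} (−1)^j C(7,j)·(7−j)!.
Computing: 5040 − 5040 + 2520 − 840 + 210 − 42 + 7 − 1 = 1854.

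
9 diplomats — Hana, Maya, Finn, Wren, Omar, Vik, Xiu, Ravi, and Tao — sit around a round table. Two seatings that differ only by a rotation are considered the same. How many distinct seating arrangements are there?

40320

Fix one person's seat to break rotational symmetry; the remaining 8 people can be arranged in (8)! = 40320 ways.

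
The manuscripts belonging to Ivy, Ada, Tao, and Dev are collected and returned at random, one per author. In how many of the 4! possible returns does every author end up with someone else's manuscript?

Let Aᵢ be the assignments in which author i gets their own manuscript. We want the size of the complement of A₁∪…∪A_4.
By inclusion–exclusion this is Σ_{j=0}^{4} (−1)^j C(4,j)·(4−j)!.
Computing: 24 − 24 + 12 − 4 + 1 = 9.

9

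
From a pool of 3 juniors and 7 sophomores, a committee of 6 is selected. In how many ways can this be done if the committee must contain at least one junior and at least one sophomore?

203

Total 6-person selections from all 10: C(10,6) = 210.
Selections missing a whole group: no juniors → C(7,6) = 7; no sophomores → C(3,6) = 0.
Both groups omitted at once is impossible, so 210 − 7 = 203.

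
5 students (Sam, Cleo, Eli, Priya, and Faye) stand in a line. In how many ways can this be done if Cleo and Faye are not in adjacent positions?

72

Of the 5! = 120 arrangements, those with Cleo and Faye adjacent number 2 × 4! = 48 (treat the pair as a block with 2 internal orders).
So 120 − 48 = 72 arrangements keep them apart.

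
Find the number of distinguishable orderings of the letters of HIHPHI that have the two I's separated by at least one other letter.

There are 6!/(3!·2!) = 60 arrangements of HIHPHI in total.
Arrangements with the I's together: treat II as one letter, giving (5)!/(3!) = 20.
Subtracting, 60 − 20 = 40 arrangements keep the I's apart.

40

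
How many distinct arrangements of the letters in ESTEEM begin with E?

60

Fix E in the first position and arrange the remaining 5 letters.
Those 5 letters have E appearing twice, giving (5)!/(2!) = 60.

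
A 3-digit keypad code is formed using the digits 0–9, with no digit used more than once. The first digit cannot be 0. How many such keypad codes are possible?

648

The first digit has 10−1 = 9 choices (anything except 0).
The remaining 2 digits are filled from the other 9 symbols without repetition: 9 × 8 = 72.
Total: 9 × 72 = 648.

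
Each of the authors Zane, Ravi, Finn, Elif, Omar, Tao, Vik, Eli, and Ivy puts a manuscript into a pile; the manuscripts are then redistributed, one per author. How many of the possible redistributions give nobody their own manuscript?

133496

Count assignments avoiding every fixed point. For any j of the 9 authors fixed to their own manuscript, the other 9−j can be arranged in (9−j)! ways.
By inclusion–exclusion this is Σ_{j=0}^{9} (−1)^j C(9,j)·(9−j)!.
Computing: 362880 − 362880 + 181440 − 60480 + 15120 − 3024 + 504 − 72 + 9 − 1 = 133496.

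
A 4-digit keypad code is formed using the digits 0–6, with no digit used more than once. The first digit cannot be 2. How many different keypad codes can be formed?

720

The first digit has 7−1 = 6 choices (anything except 2).
The remaining 3 digits are filled from the other 6 symbols without repetition: 6 × 5 × 4 = 120.
Total: 6 × 120 = 720.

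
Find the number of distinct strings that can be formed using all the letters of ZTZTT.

The 5 letters of ZTZTT have repeats: T appearing 3 times and Z appearing twice.
So there are 5! / (3!·2!) = 10 distinguishable arrangements.

10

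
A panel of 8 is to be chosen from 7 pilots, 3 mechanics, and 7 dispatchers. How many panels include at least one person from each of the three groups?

21217

Total 8-person selections from all 17: C(17,8) = 24310.
Selections missing a whole group: no pilots → C(10,8) = 45; no mechanics → C(14,8) = 3003; no dispatchers → C(10,8) = 45.
Add back selections omitting two groups (i.e. drawn from a single group): C(7,8) + C(3,8) + C(7,8) = 0.
By inclusion–exclusion: 24310 − 3093 + 0 = 21217.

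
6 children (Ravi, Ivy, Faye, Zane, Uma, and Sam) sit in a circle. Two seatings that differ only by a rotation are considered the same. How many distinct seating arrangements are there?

Fix one person's seat to break rotational symmetry; the remaining 5 people can be arranged in (5)! = 120 ways.

120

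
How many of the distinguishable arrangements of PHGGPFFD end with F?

1260

With the last slot taken by F, it remains to arrange the other 7 letters (PHGGPFD).
Those 7 letters have G appearing twice and P appearing twice, giving (7)!/(2!·2!) = 1260.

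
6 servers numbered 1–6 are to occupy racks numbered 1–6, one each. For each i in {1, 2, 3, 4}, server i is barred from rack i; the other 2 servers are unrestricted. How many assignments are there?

362

Let Aᵢ (for 1 ≤ i ≤ 4) be the placements that put server i in its forbidden rack. Any j of these fix j positions, leaving (6−j)! ways to fill the rest, and there are C(4,j) ways to pick which j.
By inclusion–exclusion, the number of valid placements is Σ_{j=0}^{4} (−1)^j C(4,j)·(6−j)!.
Computing: 720 − 480 + 144 − 24 + 2 = 362.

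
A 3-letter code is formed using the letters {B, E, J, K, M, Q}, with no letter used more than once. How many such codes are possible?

With no repetition, fill the 3 letters in order: 6 choices, then 5, down to 4.
That product is 6 × 5 × 4 = 120.

120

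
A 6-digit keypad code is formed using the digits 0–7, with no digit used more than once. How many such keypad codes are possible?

20160

Choose and order 6 of the 8 symbols: the first digit has 8 options, the next 7, and so on down to 3.
8 × 7 × 6 × 5 × 4 × 3 = 20160.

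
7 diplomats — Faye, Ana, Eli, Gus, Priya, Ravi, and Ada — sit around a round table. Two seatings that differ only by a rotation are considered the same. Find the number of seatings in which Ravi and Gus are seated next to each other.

Glue Ravi and Gus into a block (2 internal orders). Seating 6 units around a circle gives (5)! arrangements.
So 2 × (5)! = 2 × 120 = 240.

240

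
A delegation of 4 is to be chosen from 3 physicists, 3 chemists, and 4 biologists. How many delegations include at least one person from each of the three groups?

Total 4-person selections from all 10: C(10,4) = 210.
Subtract selections that omit an entire group: no physicists → C(7,4) = 35; no chemists → C(7,4) = 35; no biologists → C(6,4) = 15.
Add back selections omitting two groups (i.e. drawn from a single group): C(3,4) + C(3,4) + C(4,4) = 1.
By inclusion–exclusion: 210 − 85 + 1 = 126.

126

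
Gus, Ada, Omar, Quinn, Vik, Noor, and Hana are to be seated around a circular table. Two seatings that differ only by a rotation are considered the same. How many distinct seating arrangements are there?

720

Around a circle, 7 distinct people have 7!/7 = (6)! = 720 rotationally distinct seatings.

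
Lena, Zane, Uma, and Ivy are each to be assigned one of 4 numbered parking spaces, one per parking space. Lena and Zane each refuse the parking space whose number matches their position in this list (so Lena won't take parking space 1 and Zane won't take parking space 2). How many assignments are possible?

Let Aᵢ (for i ∈ {1, 2}) be the placements that put person i in their forbidden parking space. Any j of these fix j positions, leaving (4−j)! ways to fill the rest, and there are C(2,j) ways to pick which j.
By inclusion–exclusion, the number of valid placements is Σ_{j=0}^{2} (−1)^j C(2,j)·(4−j)!.
Computing: 24 − 12 + 2 = 14.

14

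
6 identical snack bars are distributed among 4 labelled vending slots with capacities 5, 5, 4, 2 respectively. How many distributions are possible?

Ignoring the caps, the number of non-negative solutions to x_1+…+x_4 = 6 is C(9,3) = 84.
Subtract solutions that violate a single cap (substitute x_i' = x_i − (cap_i+1)): x_1 ≥ 6 gives C(3,3) = 1; x_2 ≥ 6 gives C(3,3) = 1; x_3 ≥ 5 gives C(4,3) = 4; x_4 ≥ 3 gives C(6,3) = 20. Together 26.
No two caps can be exceeded simultaneously, so the pair terms are all 0.
By inclusion–exclusion the count is 84 − 26 + 0 = 58.

58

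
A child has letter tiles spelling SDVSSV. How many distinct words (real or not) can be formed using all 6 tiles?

SDVSSV has 6 letters with S appearing 3 times and V appearing twice.
Dividing 6! = 720 by 3!·2! = 12 for the repeated letters gives 60.

60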